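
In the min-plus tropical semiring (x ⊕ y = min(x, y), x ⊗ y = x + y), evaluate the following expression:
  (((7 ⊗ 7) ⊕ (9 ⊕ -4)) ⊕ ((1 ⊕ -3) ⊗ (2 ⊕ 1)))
(((7 ⊗ 7) ⊕ (9 ⊕ -4)) ⊕ ((1 ⊕ -3) ⊗ (2 ⊕ 1))) = -4

Expand innermost to outermost. Recall ⊕ takes the minimum of its arguments and ⊗ takes their sum. Working out the expression (((7 ⊗ 7) ⊕ (9 ⊕ -4)) ⊕ ((1 ⊕ -3) ⊗ (2 ⊕ 1))) gives -4.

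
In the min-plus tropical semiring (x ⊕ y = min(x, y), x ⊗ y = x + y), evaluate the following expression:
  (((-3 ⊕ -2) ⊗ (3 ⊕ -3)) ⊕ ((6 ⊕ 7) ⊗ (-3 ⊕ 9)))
(((-3 ⊕ -2) ⊗ (3 ⊕ -3)) ⊕ ((6 ⊕ 7) ⊗ (-3 ⊕ 9))) = -6

Expand innermost to outermost. Recall ⊕ takes the minimum of its arguments and ⊗ takes their sum. Working out the expression (((-3 ⊕ -2) ⊗ (3 ⊕ -3)) ⊕ ((6 ⊕ 7) ⊗ (-3 ⊕ 9))) gives -6.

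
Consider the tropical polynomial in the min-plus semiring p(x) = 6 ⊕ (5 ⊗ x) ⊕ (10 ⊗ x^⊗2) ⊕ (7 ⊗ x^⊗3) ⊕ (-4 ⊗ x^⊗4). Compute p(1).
p(1) = 0

A tropical monomial a ⊗ x^⊗i evaluates to a + i · x. Evaluating each term at x = 1:
  Term 0 contributes 6 + 0 · 1 = 6
  Term 1 contributes 5 + 1 · 1 = 6
  Term 2 contributes 10 + 2 · 1 = 12
  Term 3 contributes 7 + 3 · 1 = 10
  Term 4 contributes -4 + 4 · 1 = 0
p(1) = ⊕ of these = min[6, 6, 12, 10, 0] = 0.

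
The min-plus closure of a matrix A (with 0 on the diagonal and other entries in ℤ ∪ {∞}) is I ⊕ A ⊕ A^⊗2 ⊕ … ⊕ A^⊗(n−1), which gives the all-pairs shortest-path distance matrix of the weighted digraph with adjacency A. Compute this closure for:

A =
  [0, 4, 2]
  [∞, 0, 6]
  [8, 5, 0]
Closure =
  [0, 4, 2]
  [14, 0, 6]
  [8, 5, 0]

This is the Floyd-Warshall all-pairs shortest-path computation. For each intermediate vertex k = 0, 1, …, 2, update dist[i][j] ← min(dist[i][j], dist[i][k] + dist[k][j]). The final matrix gives, for each (i, j), the minimum total weight of any directed path from i to j (possibly empty when i = j).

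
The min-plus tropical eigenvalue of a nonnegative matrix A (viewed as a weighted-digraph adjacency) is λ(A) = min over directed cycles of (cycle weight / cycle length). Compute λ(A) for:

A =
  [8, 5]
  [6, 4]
λ(A) = 4

Enumerate directed cycles and compute their means (weight / length). Sample:
  cycle 0 → 0: weight = 8, length = 1, mean = 8/1 ≈ 8.000
  cycle 1 → 1: weight = 4, length = 1, mean = 4/1 ≈ 4.000
  cycle 0 → 1 → 0: weight = 11, length = 2, mean = 11/2 ≈ 5.500
  cycle 1 → 0 → 1: weight = 11, length = 2, mean = 11/2 ≈ 5.500
Minimum mean = 4.000, attained e.g. along the cycle 1 → 1 with weight 4 and length 1. So λ(A) = 4/1 = 4.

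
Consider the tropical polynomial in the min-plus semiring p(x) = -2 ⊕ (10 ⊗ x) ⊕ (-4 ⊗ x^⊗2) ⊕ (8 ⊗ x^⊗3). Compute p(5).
p(5) = -2

A tropical monomial a ⊗ x^⊗i evaluates to a + i · x. Evaluating each term at x = 5:
  Term 0 contributes -2 + 0 · 5 = -2
  Term 1 contributes 10 + 1 · 5 = 15
  Term 2 contributes -4 + 2 · 5 = 6
  Term 3 contributes 8 + 3 · 5 = 23
p(5) = ⊕ of these = min[-2, 15, 6, 23] = -2.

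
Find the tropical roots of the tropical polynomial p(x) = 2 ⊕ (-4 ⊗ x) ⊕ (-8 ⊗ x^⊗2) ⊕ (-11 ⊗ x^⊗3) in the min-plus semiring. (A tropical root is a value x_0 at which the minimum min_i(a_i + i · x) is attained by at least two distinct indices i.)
Roots: {3, 4, 6}

Each tropical root is a break point of the lower envelope of the lines y = a_i + i · x (there are 4 lines, with slopes 0, 1, ..., 3). Only the lines that attain the minimum somewhere contribute to roots; other lines are dominated. Here the surviving (envelope) indices are i = 3, i = 2, i = 1, i = 0.
Intersections between consecutive envelope lines give the roots: for adjacent envelope indices i < j the intersection is x = (a_i − a_j) / (j − i). Reading off the sorted break points: {3, 4, 6}.
Verification: at each break x_0, at least two indices attain the minimum of min_i(a_i + i · x_0).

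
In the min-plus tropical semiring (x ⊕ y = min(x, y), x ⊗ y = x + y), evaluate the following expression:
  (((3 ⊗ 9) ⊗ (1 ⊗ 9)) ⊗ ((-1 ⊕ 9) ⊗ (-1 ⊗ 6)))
(((3 ⊗ 9) ⊗ (1 ⊗ 9)) ⊗ ((-1 ⊕ 9) ⊗ (-1 ⊗ 6))) = 26

Expand innermost to outermost. Recall ⊕ takes the minimum of its arguments and ⊗ takes their sum. Working out the expression (((3 ⊗ 9) ⊗ (1 ⊗ 9)) ⊗ ((-1 ⊕ 9) ⊗ (-1 ⊗ 6))) gives 26.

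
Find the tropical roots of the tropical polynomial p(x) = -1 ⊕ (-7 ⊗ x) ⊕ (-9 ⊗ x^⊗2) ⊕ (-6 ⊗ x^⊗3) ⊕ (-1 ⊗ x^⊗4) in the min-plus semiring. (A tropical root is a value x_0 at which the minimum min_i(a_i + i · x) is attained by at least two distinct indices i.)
Roots: {-5, -3, 2, 6}

Each tropical root is a break point of the lower envelope of the lines y = a_i + i · x (there are 5 lines, with slopes 0, 1, ..., 4). Only the lines that attain the minimum somewhere contribute to roots; other lines are dominated. Here the surviving (envelope) indices are i = 4, i = 3, i = 2, i = 1, i = 0.
Intersections between consecutive envelope lines give the roots: for adjacent envelope indices i < j the intersection is x = (a_i − a_j) / (j − i). Reading off the sorted break points: {-5, -3, 2, 6}.
Verification: at each break x_0, at least two indices attain the minimum of min_i(a_i + i · x_0).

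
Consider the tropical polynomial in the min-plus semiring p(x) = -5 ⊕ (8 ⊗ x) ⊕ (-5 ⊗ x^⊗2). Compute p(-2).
p(-2) = -9

A tropical monomial a ⊗ x^⊗i evaluates to a + i · x. Evaluating each term at x = -2:
  Term 0 contributes -5 + 0 · -2 = -5
  Term 1 contributes 8 + 1 · -2 = 6
  Term 2 contributes -5 + 2 · -2 = -9
p(-2) = ⊕ of these = min[-5, 6, -9] = -9.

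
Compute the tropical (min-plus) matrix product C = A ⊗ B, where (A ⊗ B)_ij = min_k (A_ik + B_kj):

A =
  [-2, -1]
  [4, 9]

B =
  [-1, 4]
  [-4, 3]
A ⊗ B =
  [-5, 2]
  [3, 8]

Apply the min-plus product entry-by-entry:
  C[0][0] = min over k of (A[0][0] + B[0][0] = -2 + -1 = -3, A[0][1] + B[1][0] = -1 + -4 = -5) = -5 (attained at k = 1)
  C[0][1] = min over k of (A[0][0] + B[0][1] = -2 + 4 = 2, A[0][1] + B[1][1] = -1 + 3 = 2) = 2 (attained at k = 0)
  C[1][0] = min over k of (A[1][0] + B[0][0] = 4 + -1 = 3, A[1][1] + B[1][0] = 9 + -4 = 5) = 3 (attained at k = 0)
  C[1][1] = min over k of (A[1][0] + B[0][1] = 4 + 4 = 8, A[1][1] + B[1][1] = 9 + 3 = 12) = 8 (attained at k = 0)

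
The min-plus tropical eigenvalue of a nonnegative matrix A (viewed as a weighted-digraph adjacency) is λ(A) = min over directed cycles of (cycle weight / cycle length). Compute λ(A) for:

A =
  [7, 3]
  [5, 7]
λ(A) = 4

Enumerate directed cycles and compute their means (weight / length). Sample:
  cycle 0 → 0: weight = 7, length = 1, mean = 7/1 ≈ 7.000
  cycle 1 → 1: weight = 7, length = 1, mean = 7/1 ≈ 7.000
  cycle 0 → 1 → 0: weight = 8, length = 2, mean = 8/2 ≈ 4.000
  cycle 1 → 0 → 1: weight = 8, length = 2, mean = 8/2 ≈ 4.000
Minimum mean = 4.000, attained e.g. along the cycle 0 → 1 → 0 with weight 8 and length 2. So λ(A) = 8/2 = 4.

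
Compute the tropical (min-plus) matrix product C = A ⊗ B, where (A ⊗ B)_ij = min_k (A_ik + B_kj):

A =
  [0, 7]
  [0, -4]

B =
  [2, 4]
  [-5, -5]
A ⊗ B =
  [2, 2]
  [-9, -9]

Apply the min-plus product entry-by-entry:
  C[0][0] = min over k of (A[0][0] + B[0][0] = 0 + 2 = 2, A[0][1] + B[1][0] = 7 + -5 = 2) = 2 (attained at k = 0)
  C[0][1] = min over k of (A[0][0] + B[0][1] = 0 + 4 = 4, A[0][1] + B[1][1] = 7 + -5 = 2) = 2 (attained at k = 1)
  C[1][0] = min over k of (A[1][0] + B[0][0] = 0 + 2 = 2, A[1][1] + B[1][0] = -4 + -5 = -9) = -9 (attained at k = 1)
  C[1][1] = min over k of (A[1][0] + B[0][1] = 0 + 4 = 4, A[1][1] + B[1][1] = -4 + -5 = -9) = -9 (attained at k = 1)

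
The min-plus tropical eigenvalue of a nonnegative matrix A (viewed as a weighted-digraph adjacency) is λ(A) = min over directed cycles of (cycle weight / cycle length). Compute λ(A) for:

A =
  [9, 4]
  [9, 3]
λ(A) = 3

Enumerate directed cycles and compute their means (weight / length). Sample:
  cycle 0 → 0: weight = 9, length = 1, mean = 9/1 ≈ 9.000
  cycle 1 → 1: weight = 3, length = 1, mean = 3/1 ≈ 3.000
  cycle 0 → 1 → 0: weight = 13, length = 2, mean = 13/2 ≈ 6.500
  cycle 1 → 0 → 1: weight = 13, length = 2, mean = 13/2 ≈ 6.500
Minimum mean = 3.000, attained e.g. along the cycle 1 → 1 with weight 3 and length 1. So λ(A) = 3/1 = 3.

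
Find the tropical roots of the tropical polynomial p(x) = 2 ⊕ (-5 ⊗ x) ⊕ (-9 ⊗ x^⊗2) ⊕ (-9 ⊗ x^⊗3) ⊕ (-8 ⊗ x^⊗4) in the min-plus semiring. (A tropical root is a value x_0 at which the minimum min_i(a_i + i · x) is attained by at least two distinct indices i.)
Roots: {-1, 0, 4, 7}

Each tropical root is a break point of the lower envelope of the lines y = a_i + i · x (there are 5 lines, with slopes 0, 1, ..., 4). Only the lines that attain the minimum somewhere contribute to roots; other lines are dominated. Here the surviving (envelope) indices are i = 4, i = 3, i = 2, i = 1, i = 0.
Intersections between consecutive envelope lines give the roots: for adjacent envelope indices i < j the intersection is x = (a_i − a_j) / (j − i). Reading off the sorted break points: {-1, 0, 4, 7}.
Verification: at each break x_0, at least two indices attain the minimum of min_i(a_i + i · x_0).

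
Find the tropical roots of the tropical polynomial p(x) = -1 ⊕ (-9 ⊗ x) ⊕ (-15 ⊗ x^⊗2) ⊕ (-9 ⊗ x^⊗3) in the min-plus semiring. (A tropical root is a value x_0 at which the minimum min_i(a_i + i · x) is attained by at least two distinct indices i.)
Roots: {-6, 6, 8}

Each tropical root is a break point of the lower envelope of the lines y = a_i + i · x (there are 4 lines, with slopes 0, 1, ..., 3). Only the lines that attain the minimum somewhere contribute to roots; other lines are dominated. Here the surviving (envelope) indices are i = 3, i = 2, i = 1, i = 0.
Intersections between consecutive envelope lines give the roots: for adjacent envelope indices i < j the intersection is x = (a_i − a_j) / (j − i). Reading off the sorted break points: {-6, 6, 8}.
Verification: at each break x_0, at least two indices attain the minimum of min_i(a_i + i · x_0).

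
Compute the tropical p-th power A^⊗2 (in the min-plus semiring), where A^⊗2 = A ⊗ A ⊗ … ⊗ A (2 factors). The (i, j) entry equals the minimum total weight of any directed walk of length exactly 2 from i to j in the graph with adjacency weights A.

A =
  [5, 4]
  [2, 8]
A^⊗2 =
  [6, 9]
  [7, 6]

Each entry (A^⊗2)_ij equals the minimum over all length-2 walks i = v_0 → v_1 → … → v_2 = j of Σ_t A[v_t][v_{t+1}]. For example, for (i, j) = (0, 1) we minimise over 2 possible intermediate vertex sequences; the minimum is 9, attained along the walk 0 → 0 → 1.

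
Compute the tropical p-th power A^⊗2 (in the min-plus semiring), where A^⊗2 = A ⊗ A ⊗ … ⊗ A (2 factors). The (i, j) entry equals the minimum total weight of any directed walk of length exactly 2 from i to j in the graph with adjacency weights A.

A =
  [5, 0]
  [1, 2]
A^⊗2 =
  [1, 2]
  [3, 1]

Each entry (A^⊗2)_ij equals the minimum over all length-2 walks i = v_0 → v_1 → … → v_2 = j of Σ_t A[v_t][v_{t+1}]. For example, for (i, j) = (0, 1) we minimise over 2 possible intermediate vertex sequences; the minimum is 2, attained along the walk 0 → 1 → 1.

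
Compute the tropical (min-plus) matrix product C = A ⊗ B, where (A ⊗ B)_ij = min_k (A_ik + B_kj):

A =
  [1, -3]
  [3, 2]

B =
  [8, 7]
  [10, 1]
A ⊗ B =
  [7, -2]
  [11, 3]

Apply the min-plus product entry-by-entry:
  C[0][0] = min over k of (A[0][0] + B[0][0] = 1 + 8 = 9, A[0][1] + B[1][0] = -3 + 10 = 7) = 7 (attained at k = 1)
  C[0][1] = min over k of (A[0][0] + B[0][1] = 1 + 7 = 8, A[0][1] + B[1][1] = -3 + 1 = -2) = -2 (attained at k = 1)
  C[1][0] = min over k of (A[1][0] + B[0][0] = 3 + 8 = 11, A[1][1] + B[1][0] = 2 + 10 = 12) = 11 (attained at k = 0)
  C[1][1] = min over k of (A[1][0] + B[0][1] = 3 + 7 = 10, A[1][1] + B[1][1] = 2 + 1 = 3) = 3 (attained at k = 1)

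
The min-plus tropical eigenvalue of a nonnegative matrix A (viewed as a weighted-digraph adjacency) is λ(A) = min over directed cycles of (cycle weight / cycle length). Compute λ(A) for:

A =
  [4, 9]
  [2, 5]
λ(A) = 4

Enumerate directed cycles and compute their means (weight / length). Sample:
  cycle 0 → 0: weight = 4, length = 1, mean = 4/1 ≈ 4.000
  cycle 1 → 1: weight = 5, length = 1, mean = 5/1 ≈ 5.000
  cycle 0 → 1 → 0: weight = 11, length = 2, mean = 11/2 ≈ 5.500
  cycle 1 → 0 → 1: weight = 11, length = 2, mean = 11/2 ≈ 5.500
Minimum mean = 4.000, attained e.g. along the cycle 0 → 0 with weight 4 and length 1. So λ(A) = 4/1 = 4.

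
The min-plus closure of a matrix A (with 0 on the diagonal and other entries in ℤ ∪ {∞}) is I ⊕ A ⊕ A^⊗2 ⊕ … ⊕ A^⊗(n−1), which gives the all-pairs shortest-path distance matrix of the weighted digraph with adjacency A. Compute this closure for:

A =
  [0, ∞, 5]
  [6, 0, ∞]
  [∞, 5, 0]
Closure =
  [0, 10, 5]
  [6, 0, 11]
  [11, 5, 0]

This is the Floyd-Warshall all-pairs shortest-path computation. For each intermediate vertex k = 0, 1, …, 2, update dist[i][j] ← min(dist[i][j], dist[i][k] + dist[k][j]). The final matrix gives, for each (i, j), the minimum total weight of any directed path from i to j (possibly empty when i = j).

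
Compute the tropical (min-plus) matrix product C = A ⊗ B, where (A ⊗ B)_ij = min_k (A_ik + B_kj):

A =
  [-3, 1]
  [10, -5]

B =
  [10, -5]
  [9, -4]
A ⊗ B =
  [7, -8]
  [4, -9]

Apply the min-plus product entry-by-entry:
  C[0][0] = min over k of (A[0][0] + B[0][0] = -3 + 10 = 7, A[0][1] + B[1][0] = 1 + 9 = 10) = 7 (attained at k = 0)
  C[0][1] = min over k of (A[0][0] + B[0][1] = -3 + -5 = -8, A[0][1] + B[1][1] = 1 + -4 = -3) = -8 (attained at k = 0)
  C[1][0] = min over k of (A[1][0] + B[0][0] = 10 + 10 = 20, A[1][1] + B[1][0] = -5 + 9 = 4) = 4 (attained at k = 1)
  C[1][1] = min over k of (A[1][0] + B[0][1] = 10 + -5 = 5, A[1][1] + B[1][1] = -5 + -4 = -9) = -9 (attained at k = 1)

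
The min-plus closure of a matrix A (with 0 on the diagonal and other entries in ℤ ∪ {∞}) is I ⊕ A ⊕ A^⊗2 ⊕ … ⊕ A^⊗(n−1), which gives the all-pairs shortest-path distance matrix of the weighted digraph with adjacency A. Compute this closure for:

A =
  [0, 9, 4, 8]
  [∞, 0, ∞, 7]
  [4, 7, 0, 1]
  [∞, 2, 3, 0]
Closure =
  [0, 7, 4, 5]
  [14, 0, 10, 7]
  [4, 3, 0, 1]
  [7, 2, 3, 0]

This is the Floyd-Warshall all-pairs shortest-path computation. For each intermediate vertex k = 0, 1, …, 3, update dist[i][j] ← min(dist[i][j], dist[i][k] + dist[k][j]). The final matrix gives, for each (i, j), the minimum total weight of any directed path from i to j (possibly empty when i = j).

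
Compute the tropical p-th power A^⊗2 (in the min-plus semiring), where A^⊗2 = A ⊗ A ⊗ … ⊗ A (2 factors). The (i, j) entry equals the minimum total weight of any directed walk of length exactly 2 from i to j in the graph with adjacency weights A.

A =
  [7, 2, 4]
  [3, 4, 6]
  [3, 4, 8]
A^⊗2 =
  [5, 6, 8]
  [7, 5, 7]
  [7, 5, 7]

Each entry (A^⊗2)_ij equals the minimum over all length-2 walks i = v_0 → v_1 → … → v_2 = j of Σ_t A[v_t][v_{t+1}]. For example, for (i, j) = (0, 2) we minimise over 3 possible intermediate vertex sequences; the minimum is 8, attained along the walk 0 → 1 → 2.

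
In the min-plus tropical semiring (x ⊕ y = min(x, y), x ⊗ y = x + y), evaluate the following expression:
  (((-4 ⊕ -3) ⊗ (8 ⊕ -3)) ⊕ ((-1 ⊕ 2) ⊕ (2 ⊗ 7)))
(((-4 ⊕ -3) ⊗ (8 ⊕ -3)) ⊕ ((-1 ⊕ 2) ⊕ (2 ⊗ 7))) = -7

Expand innermost to outermost. Recall ⊕ takes the minimum of its arguments and ⊗ takes their sum. Working out the expression (((-4 ⊕ -3) ⊗ (8 ⊕ -3)) ⊕ ((-1 ⊕ 2) ⊕ (2 ⊗ 7))) gives -7.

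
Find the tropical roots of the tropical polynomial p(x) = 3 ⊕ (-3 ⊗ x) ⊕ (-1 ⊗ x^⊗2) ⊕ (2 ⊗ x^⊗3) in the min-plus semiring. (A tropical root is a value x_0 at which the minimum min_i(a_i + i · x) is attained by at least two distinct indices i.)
Roots: {-3, -2, 6}

Each tropical root is a break point of the lower envelope of the lines y = a_i + i · x (there are 4 lines, with slopes 0, 1, ..., 3). Only the lines that attain the minimum somewhere contribute to roots; other lines are dominated. Here the surviving (envelope) indices are i = 3, i = 2, i = 1, i = 0.
Intersections between consecutive envelope lines give the roots: for adjacent envelope indices i < j the intersection is x = (a_i − a_j) / (j − i). Reading off the sorted break points: {-3, -2, 6}.
Verification: at each break x_0, at least two indices attain the minimum of min_i(a_i + i · x_0).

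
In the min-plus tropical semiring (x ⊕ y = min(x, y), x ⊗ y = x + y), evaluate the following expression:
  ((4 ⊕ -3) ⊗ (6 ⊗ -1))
((4 ⊕ -3) ⊗ (6 ⊗ -1)) = 2

Expand innermost to outermost. Recall ⊕ takes the minimum of its arguments and ⊗ takes their sum. Working out the expression ((4 ⊕ -3) ⊗ (6 ⊗ -1)) gives 2.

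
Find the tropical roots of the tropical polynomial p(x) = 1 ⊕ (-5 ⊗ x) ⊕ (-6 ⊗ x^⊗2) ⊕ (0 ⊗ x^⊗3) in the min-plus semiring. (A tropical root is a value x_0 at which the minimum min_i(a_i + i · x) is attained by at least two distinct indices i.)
Roots: {-6, 1, 6}

Each tropical root is a break point of the lower envelope of the lines y = a_i + i · x (there are 4 lines, with slopes 0, 1, ..., 3). Only the lines that attain the minimum somewhere contribute to roots; other lines are dominated. Here the surviving (envelope) indices are i = 3, i = 2, i = 1, i = 0.
Intersections between consecutive envelope lines give the roots: for adjacent envelope indices i < j the intersection is x = (a_i − a_j) / (j − i). Reading off the sorted break points: {-6, 1, 6}.
Verification: at each break x_0, at least two indices attain the minimum of min_i(a_i + i · x_0).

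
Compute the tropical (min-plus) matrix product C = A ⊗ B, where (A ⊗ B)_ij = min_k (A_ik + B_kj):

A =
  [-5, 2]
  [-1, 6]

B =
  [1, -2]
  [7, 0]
A ⊗ B =
  [-4, -7]
  [0, -3]

Apply the min-plus product entry-by-entry:
  C[0][0] = min over k of (A[0][0] + B[0][0] = -5 + 1 = -4, A[0][1] + B[1][0] = 2 + 7 = 9) = -4 (attained at k = 0)
  C[0][1] = min over k of (A[0][0] + B[0][1] = -5 + -2 = -7, A[0][1] + B[1][1] = 2 + 0 = 2) = -7 (attained at k = 0)
  C[1][0] = min over k of (A[1][0] + B[0][0] = -1 + 1 = 0, A[1][1] + B[1][0] = 6 + 7 = 13) = 0 (attained at k = 0)
  C[1][1] = min over k of (A[1][0] + B[0][1] = -1 + -2 = -3, A[1][1] + B[1][1] = 6 + 0 = 6) = -3 (attained at k = 0)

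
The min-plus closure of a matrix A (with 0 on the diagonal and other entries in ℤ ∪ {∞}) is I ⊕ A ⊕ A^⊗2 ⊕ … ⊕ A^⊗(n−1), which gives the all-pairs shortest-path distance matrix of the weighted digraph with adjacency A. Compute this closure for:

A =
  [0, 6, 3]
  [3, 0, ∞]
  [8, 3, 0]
Closure =
  [0, 6, 3]
  [3, 0, 6]
  [6, 3, 0]

This is the Floyd-Warshall all-pairs shortest-path computation. For each intermediate vertex k = 0, 1, …, 2, update dist[i][j] ← min(dist[i][j], dist[i][k] + dist[k][j]). The final matrix gives, for each (i, j), the minimum total weight of any directed path from i to j (possibly empty when i = j).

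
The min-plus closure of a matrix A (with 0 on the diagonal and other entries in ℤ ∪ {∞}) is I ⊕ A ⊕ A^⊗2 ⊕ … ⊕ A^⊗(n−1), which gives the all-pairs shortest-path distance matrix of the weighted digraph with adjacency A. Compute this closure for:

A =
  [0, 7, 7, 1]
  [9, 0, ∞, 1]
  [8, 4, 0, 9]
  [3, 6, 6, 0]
Closure =
  [0, 7, 7, 1]
  [4, 0, 7, 1]
  [8, 4, 0, 5]
  [3, 6, 6, 0]

This is the Floyd-Warshall all-pairs shortest-path computation. For each intermediate vertex k = 0, 1, …, 3, update dist[i][j] ← min(dist[i][j], dist[i][k] + dist[k][j]). The final matrix gives, for each (i, j), the minimum total weight of any directed path from i to j (possibly empty when i = j).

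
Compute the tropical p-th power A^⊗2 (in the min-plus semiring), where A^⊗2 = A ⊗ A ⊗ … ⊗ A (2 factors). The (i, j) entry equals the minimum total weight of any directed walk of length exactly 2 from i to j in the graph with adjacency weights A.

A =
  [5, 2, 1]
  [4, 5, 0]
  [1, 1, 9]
A^⊗2 =
  [2, 2, 2]
  [1, 1, 5]
  [5, 3, 1]

Each entry (A^⊗2)_ij equals the minimum over all length-2 walks i = v_0 → v_1 → … → v_2 = j of Σ_t A[v_t][v_{t+1}]. For example, for (i, j) = (0, 2) we minimise over 3 possible intermediate vertex sequences; the minimum is 2, attained along the walk 0 → 1 → 2.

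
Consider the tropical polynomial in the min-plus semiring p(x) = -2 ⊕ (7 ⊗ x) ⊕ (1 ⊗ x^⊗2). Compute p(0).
p(0) = -2

A tropical monomial a ⊗ x^⊗i evaluates to a + i · x. Evaluating each term at x = 0:
  Term 0 contributes -2 + 0 · 0 = -2
  Term 1 contributes 7 + 1 · 0 = 7
  Term 2 contributes 1 + 2 · 0 = 1
p(0) = ⊕ of these = min[-2, 7, 1] = -2.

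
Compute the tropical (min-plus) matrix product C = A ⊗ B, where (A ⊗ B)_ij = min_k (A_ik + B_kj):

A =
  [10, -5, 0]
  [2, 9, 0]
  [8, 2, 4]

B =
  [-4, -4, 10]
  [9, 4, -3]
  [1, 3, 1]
A ⊗ B =
  [1, -1, -8]
  [-2, -2, 1]
  [4, 4, -1]

Apply the min-plus product entry-by-entry:
  C[0][0] = min over k of (A[0][0] + B[0][0] = 10 + -4 = 6, A[0][1] + B[1][0] = -5 + 9 = 4, A[0][2] + B[2][0] = 0 + 1 = 1) = 1 (attained at k = 2)
  C[0][1] = min over k of (A[0][0] + B[0][1] = 10 + -4 = 6, A[0][1] + B[1][1] = -5 + 4 = -1, A[0][2] + B[2][1] = 0 + 3 = 3) = -1 (attained at k = 1)
  C[0][2] = min over k of (A[0][0] + B[0][2] = 10 + 10 = 20, A[0][1] + B[1][2] = -5 + -3 = -8, A[0][2] + B[2][2] = 0 + 1 = 1) = -8 (attained at k = 1)
  C[1][0] = min over k of (A[1][0] + B[0][0] = 2 + -4 = -2, A[1][1] + B[1][0] = 9 + 9 = 18, A[1][2] + B[2][0] = 0 + 1 = 1) = -2 (attained at k = 0)
  C[1][1] = min over k of (A[1][0] + B[0][1] = 2 + -4 = -2, A[1][1] + B[1][1] = 9 + 4 = 13, A[1][2] + B[2][1] = 0 + 3 = 3) = -2 (attained at k = 0)
  C[1][2] = min over k of (A[1][0] + B[0][2] = 2 + 10 = 12, A[1][1] + B[1][2] = 9 + -3 = 6, A[1][2] + B[2][2] = 0 + 1 = 1) = 1 (attained at k = 2)
  C[2][0] = min over k of (A[2][0] + B[0][0] = 8 + -4 = 4, A[2][1] + B[1][0] = 2 + 9 = 11, A[2][2] + B[2][0] = 4 + 1 = 5) = 4 (attained at k = 0)
  C[2][1] = min over k of (A[2][0] + B[0][1] = 8 + -4 = 4, A[2][1] + B[1][1] = 2 + 4 = 6, A[2][2] + B[2][1] = 4 + 3 = 7) = 4 (attained at k = 0)
  C[2][2] = min over k of (A[2][0] + B[0][2] = 8 + 10 = 18, A[2][1] + B[1][2] = 2 + -3 = -1, A[2][2] + B[2][2] = 4 + 1 = 5) = -1 (attained at k = 1)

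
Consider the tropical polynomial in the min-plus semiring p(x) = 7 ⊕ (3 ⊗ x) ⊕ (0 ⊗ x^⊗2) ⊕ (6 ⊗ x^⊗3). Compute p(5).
p(5) = 7

A tropical monomial a ⊗ x^⊗i evaluates to a + i · x. Evaluating each term at x = 5:
  Term 0 contributes 7 + 0 · 5 = 7
  Term 1 contributes 3 + 1 · 5 = 8
  Term 2 contributes 0 + 2 · 5 = 10
  Term 3 contributes 6 + 3 · 5 = 21
p(5) = ⊕ of these = min[7, 8, 10, 21] = 7.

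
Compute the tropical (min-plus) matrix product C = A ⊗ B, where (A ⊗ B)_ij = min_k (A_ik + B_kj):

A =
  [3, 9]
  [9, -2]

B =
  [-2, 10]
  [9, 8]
A ⊗ B =
  [1, 13]
  [7, 6]

Apply the min-plus product entry-by-entry:
  C[0][0] = min over k of (A[0][0] + B[0][0] = 3 + -2 = 1, A[0][1] + B[1][0] = 9 + 9 = 18) = 1 (attained at k = 0)
  C[0][1] = min over k of (A[0][0] + B[0][1] = 3 + 10 = 13, A[0][1] + B[1][1] = 9 + 8 = 17) = 13 (attained at k = 0)
  C[1][0] = min over k of (A[1][0] + B[0][0] = 9 + -2 = 7, A[1][1] + B[1][0] = -2 + 9 = 7) = 7 (attained at k = 0)
  C[1][1] = min over k of (A[1][0] + B[0][1] = 9 + 10 = 19, A[1][1] + B[1][1] = -2 + 8 = 6) = 6 (attained at k = 1)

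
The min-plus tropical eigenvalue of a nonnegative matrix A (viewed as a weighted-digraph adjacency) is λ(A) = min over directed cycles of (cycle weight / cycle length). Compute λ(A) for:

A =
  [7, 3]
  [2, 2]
λ(A) = 2

Enumerate directed cycles and compute their means (weight / length). Sample:
  cycle 0 → 0: weight = 7, length = 1, mean = 7/1 ≈ 7.000
  cycle 1 → 1: weight = 2, length = 1, mean = 2/1 ≈ 2.000
  cycle 0 → 1 → 0: weight = 5, length = 2, mean = 5/2 ≈ 2.500
  cycle 1 → 0 → 1: weight = 5, length = 2, mean = 5/2 ≈ 2.500
Minimum mean = 2.000, attained e.g. along the cycle 1 → 1 with weight 2 and length 1. So λ(A) = 2/1 = 2.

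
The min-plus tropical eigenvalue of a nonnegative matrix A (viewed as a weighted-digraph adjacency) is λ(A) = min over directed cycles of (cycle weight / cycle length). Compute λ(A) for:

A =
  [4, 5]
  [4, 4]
λ(A) = 4

Enumerate directed cycles and compute their means (weight / length). Sample:
  cycle 0 → 0: weight = 4, length = 1, mean = 4/1 ≈ 4.000
  cycle 1 → 1: weight = 4, length = 1, mean = 4/1 ≈ 4.000
  cycle 0 → 1 → 0: weight = 9, length = 2, mean = 9/2 ≈ 4.500
  cycle 1 → 0 → 1: weight = 9, length = 2, mean = 9/2 ≈ 4.500
Minimum mean = 4.000, attained e.g. along the cycle 0 → 0 with weight 4 and length 1. So λ(A) = 4/1 = 4.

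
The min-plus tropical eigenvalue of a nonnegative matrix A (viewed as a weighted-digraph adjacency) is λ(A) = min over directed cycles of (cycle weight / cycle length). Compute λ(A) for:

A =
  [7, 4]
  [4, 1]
λ(A) = 1

Enumerate directed cycles and compute their means (weight / length). Sample:
  cycle 0 → 0: weight = 7, length = 1, mean = 7/1 ≈ 7.000
  cycle 1 → 1: weight = 1, length = 1, mean = 1/1 ≈ 1.000
  cycle 0 → 1 → 0: weight = 8, length = 2, mean = 8/2 ≈ 4.000
  cycle 1 → 0 → 1: weight = 8, length = 2, mean = 8/2 ≈ 4.000
Minimum mean = 1.000, attained e.g. along the cycle 1 → 1 with weight 1 and length 1. So λ(A) = 1/1 = 1.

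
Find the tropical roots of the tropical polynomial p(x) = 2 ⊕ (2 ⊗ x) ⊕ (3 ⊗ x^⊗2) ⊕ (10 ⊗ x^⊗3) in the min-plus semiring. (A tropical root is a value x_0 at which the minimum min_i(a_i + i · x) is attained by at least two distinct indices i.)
Roots: {-7, -1, 0}

Each tropical root is a break point of the lower envelope of the lines y = a_i + i · x (there are 4 lines, with slopes 0, 1, ..., 3). Only the lines that attain the minimum somewhere contribute to roots; other lines are dominated. Here the surviving (envelope) indices are i = 3, i = 2, i = 1, i = 0.
Intersections between consecutive envelope lines give the roots: for adjacent envelope indices i < j the intersection is x = (a_i − a_j) / (j − i). Reading off the sorted break points: {-7, -1, 0}.
Verification: at each break x_0, at least two indices attain the minimum of min_i(a_i + i · x_0).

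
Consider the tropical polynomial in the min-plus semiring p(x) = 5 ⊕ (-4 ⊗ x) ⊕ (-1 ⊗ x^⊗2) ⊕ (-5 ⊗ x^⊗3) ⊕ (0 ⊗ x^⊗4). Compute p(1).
p(1) = -3

A tropical monomial a ⊗ x^⊗i evaluates to a + i · x. Evaluating each term at x = 1:
  Term 0 contributes 5 + 0 · 1 = 5
  Term 1 contributes -4 + 1 · 1 = -3
  Term 2 contributes -1 + 2 · 1 = 1
  Term 3 contributes -5 + 3 · 1 = -2
  Term 4 contributes 0 + 4 · 1 = 4
p(1) = ⊕ of these = min[5, -3, 1, -2, 4] = -3.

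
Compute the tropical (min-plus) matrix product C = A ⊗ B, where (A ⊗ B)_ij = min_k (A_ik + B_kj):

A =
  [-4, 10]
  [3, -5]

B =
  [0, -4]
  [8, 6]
A ⊗ B =
  [-4, -8]
  [3, -1]

Apply the min-plus product entry-by-entry:
  C[0][0] = min over k of (A[0][0] + B[0][0] = -4 + 0 = -4, A[0][1] + B[1][0] = 10 + 8 = 18) = -4 (attained at k = 0)
  C[0][1] = min over k of (A[0][0] + B[0][1] = -4 + -4 = -8, A[0][1] + B[1][1] = 10 + 6 = 16) = -8 (attained at k = 0)
  C[1][0] = min over k of (A[1][0] + B[0][0] = 3 + 0 = 3, A[1][1] + B[1][0] = -5 + 8 = 3) = 3 (attained at k = 0)
  C[1][1] = min over k of (A[1][0] + B[0][1] = 3 + -4 = -1, A[1][1] + B[1][1] = -5 + 6 = 1) = -1 (attained at k = 0)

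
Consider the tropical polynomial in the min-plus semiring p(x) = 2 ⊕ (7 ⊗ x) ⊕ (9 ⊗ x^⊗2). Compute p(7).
p(7) = 2

A tropical monomial a ⊗ x^⊗i evaluates to a + i · x. Evaluating each term at x = 7:
  Term 0 contributes 2 + 0 · 7 = 2
  Term 1 contributes 7 + 1 · 7 = 14
  Term 2 contributes 9 + 2 · 7 = 23
p(7) = ⊕ of these = min[2, 14, 23] = 2.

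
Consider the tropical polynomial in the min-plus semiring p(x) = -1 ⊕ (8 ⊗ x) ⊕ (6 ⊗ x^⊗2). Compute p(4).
p(4) = -1

A tropical monomial a ⊗ x^⊗i evaluates to a + i · x. Evaluating each term at x = 4:
  Term 0 contributes -1 + 0 · 4 = -1
  Term 1 contributes 8 + 1 · 4 = 12
  Term 2 contributes 6 + 2 · 4 = 14
p(4) = ⊕ of these = min[-1, 12, 14] = -1.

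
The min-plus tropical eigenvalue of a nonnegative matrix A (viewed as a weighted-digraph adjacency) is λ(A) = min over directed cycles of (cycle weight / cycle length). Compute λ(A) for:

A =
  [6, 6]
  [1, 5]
λ(A) = 7/2

Enumerate directed cycles and compute their means (weight / length). Sample:
  cycle 0 → 0: weight = 6, length = 1, mean = 6/1 ≈ 6.000
  cycle 1 → 1: weight = 5, length = 1, mean = 5/1 ≈ 5.000
  cycle 0 → 1 → 0: weight = 7, length = 2, mean = 7/2 ≈ 3.500
  cycle 1 → 0 → 1: weight = 7, length = 2, mean = 7/2 ≈ 3.500
Minimum mean = 3.500, attained e.g. along the cycle 0 → 1 → 0 with weight 7 and length 2. So λ(A) = 7/2 = 7/2.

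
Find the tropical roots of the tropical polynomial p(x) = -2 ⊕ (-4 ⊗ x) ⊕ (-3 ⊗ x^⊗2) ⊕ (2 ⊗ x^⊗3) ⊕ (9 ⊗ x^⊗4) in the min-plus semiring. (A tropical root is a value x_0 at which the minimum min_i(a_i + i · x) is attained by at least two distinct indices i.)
Roots: {-7, -5, -1, 2}

Each tropical root is a break point of the lower envelope of the lines y = a_i + i · x (there are 5 lines, with slopes 0, 1, ..., 4). Only the lines that attain the minimum somewhere contribute to roots; other lines are dominated. Here the surviving (envelope) indices are i = 4, i = 3, i = 2, i = 1, i = 0.
Intersections between consecutive envelope lines give the roots: for adjacent envelope indices i < j the intersection is x = (a_i − a_j) / (j − i). Reading off the sorted break points: {-7, -5, -1, 2}.
Verification: at each break x_0, at least two indices attain the minimum of min_i(a_i + i · x_0).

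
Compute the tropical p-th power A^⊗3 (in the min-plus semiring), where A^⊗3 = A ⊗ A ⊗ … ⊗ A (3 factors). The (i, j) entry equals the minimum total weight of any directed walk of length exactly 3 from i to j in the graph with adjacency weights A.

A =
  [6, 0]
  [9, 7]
A^⊗3 =
  [15, 9]
  [18, 15]

Each entry (A^⊗3)_ij equals the minimum over all length-3 walks i = v_0 → v_1 → … → v_3 = j of Σ_t A[v_t][v_{t+1}]. For example, for (i, j) = (0, 1) we minimise over 4 possible intermediate vertex sequences; the minimum is 9, attained along the walk 0 → 1 → 0 → 1.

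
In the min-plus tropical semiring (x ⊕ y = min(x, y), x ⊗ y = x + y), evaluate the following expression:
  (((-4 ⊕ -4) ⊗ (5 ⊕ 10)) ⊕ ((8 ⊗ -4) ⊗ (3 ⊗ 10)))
(((-4 ⊕ -4) ⊗ (5 ⊕ 10)) ⊕ ((8 ⊗ -4) ⊗ (3 ⊗ 10))) = 1

Expand innermost to outermost. Recall ⊕ takes the minimum of its arguments and ⊗ takes their sum. Working out the expression (((-4 ⊕ -4) ⊗ (5 ⊕ 10)) ⊕ ((8 ⊗ -4) ⊗ (3 ⊗ 10))) gives 1.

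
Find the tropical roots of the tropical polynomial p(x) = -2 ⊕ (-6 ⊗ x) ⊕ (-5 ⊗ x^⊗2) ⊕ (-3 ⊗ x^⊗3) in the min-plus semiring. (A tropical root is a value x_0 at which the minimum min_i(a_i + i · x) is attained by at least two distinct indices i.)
Roots: {-2, -1, 4}

Each tropical root is a break point of the lower envelope of the lines y = a_i + i · x (there are 4 lines, with slopes 0, 1, ..., 3). Only the lines that attain the minimum somewhere contribute to roots; other lines are dominated. Here the surviving (envelope) indices are i = 3, i = 2, i = 1, i = 0.
Intersections between consecutive envelope lines give the roots: for adjacent envelope indices i < j the intersection is x = (a_i − a_j) / (j − i). Reading off the sorted break points: {-2, -1, 4}.
Verification: at each break x_0, at least two indices attain the minimum of min_i(a_i + i · x_0).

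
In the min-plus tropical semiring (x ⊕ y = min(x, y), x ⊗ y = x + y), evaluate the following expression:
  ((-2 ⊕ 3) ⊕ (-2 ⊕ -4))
((-2 ⊕ 3) ⊕ (-2 ⊕ -4)) = -4

Expand innermost to outermost. Recall ⊕ takes the minimum of its arguments and ⊗ takes their sum. Working out the expression ((-2 ⊕ 3) ⊕ (-2 ⊕ -4)) gives -4.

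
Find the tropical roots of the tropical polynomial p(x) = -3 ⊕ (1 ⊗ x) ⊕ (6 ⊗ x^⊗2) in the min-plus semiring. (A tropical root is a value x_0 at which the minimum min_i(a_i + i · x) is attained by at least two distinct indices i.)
Roots: {-5, -4}

Each tropical root is a break point of the lower envelope of the lines y = a_i + i · x (there are 3 lines, with slopes 0, 1, ..., 2). Only the lines that attain the minimum somewhere contribute to roots; other lines are dominated. Here the surviving (envelope) indices are i = 2, i = 1, i = 0.
Intersections between consecutive envelope lines give the roots: for adjacent envelope indices i < j the intersection is x = (a_i − a_j) / (j − i). Reading off the sorted break points: {-5, -4}.
Verification: at each break x_0, at least two indices attain the minimum of min_i(a_i + i · x_0).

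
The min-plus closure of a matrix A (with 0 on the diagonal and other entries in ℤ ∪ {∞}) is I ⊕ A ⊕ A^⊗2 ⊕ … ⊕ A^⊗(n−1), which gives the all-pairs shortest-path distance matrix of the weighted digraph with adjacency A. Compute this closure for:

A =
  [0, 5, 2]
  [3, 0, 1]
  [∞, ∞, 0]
Closure =
  [0, 5, 2]
  [3, 0, 1]
  [∞, ∞, 0]

This is the Floyd-Warshall all-pairs shortest-path computation. For each intermediate vertex k = 0, 1, …, 2, update dist[i][j] ← min(dist[i][j], dist[i][k] + dist[k][j]). The final matrix gives, for each (i, j), the minimum total weight of any directed path from i to j (possibly empty when i = j).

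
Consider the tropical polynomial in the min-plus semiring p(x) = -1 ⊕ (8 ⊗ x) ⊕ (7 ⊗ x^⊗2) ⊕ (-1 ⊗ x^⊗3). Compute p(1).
p(1) = -1

A tropical monomial a ⊗ x^⊗i evaluates to a + i · x. Evaluating each term at x = 1:
  Term 0 contributes -1 + 0 · 1 = -1
  Term 1 contributes 8 + 1 · 1 = 9
  Term 2 contributes 7 + 2 · 1 = 9
  Term 3 contributes -1 + 3 · 1 = 2
p(1) = ⊕ of these = min[-1, 9, 9, 2] = -1.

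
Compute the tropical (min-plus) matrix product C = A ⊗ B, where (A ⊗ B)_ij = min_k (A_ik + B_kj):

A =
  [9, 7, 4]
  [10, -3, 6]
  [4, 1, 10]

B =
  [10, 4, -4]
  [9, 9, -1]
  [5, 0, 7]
A ⊗ B =
  [9, 4, 5]
  [6, 6, -4]
  [10, 8, 0]

Apply the min-plus product entry-by-entry:
  C[0][0] = min over k of (A[0][0] + B[0][0] = 9 + 10 = 19, A[0][1] + B[1][0] = 7 + 9 = 16, A[0][2] + B[2][0] = 4 + 5 = 9) = 9 (attained at k = 2)
  C[0][1] = min over k of (A[0][0] + B[0][1] = 9 + 4 = 13, A[0][1] + B[1][1] = 7 + 9 = 16, A[0][2] + B[2][1] = 4 + 0 = 4) = 4 (attained at k = 2)
  C[0][2] = min over k of (A[0][0] + B[0][2] = 9 + -4 = 5, A[0][1] + B[1][2] = 7 + -1 = 6, A[0][2] + B[2][2] = 4 + 7 = 11) = 5 (attained at k = 0)
  C[1][0] = min over k of (A[1][0] + B[0][0] = 10 + 10 = 20, A[1][1] + B[1][0] = -3 + 9 = 6, A[1][2] + B[2][0] = 6 + 5 = 11) = 6 (attained at k = 1)
  C[1][1] = min over k of (A[1][0] + B[0][1] = 10 + 4 = 14, A[1][1] + B[1][1] = -3 + 9 = 6, A[1][2] + B[2][1] = 6 + 0 = 6) = 6 (attained at k = 1)
  C[1][2] = min over k of (A[1][0] + B[0][2] = 10 + -4 = 6, A[1][1] + B[1][2] = -3 + -1 = -4, A[1][2] + B[2][2] = 6 + 7 = 13) = -4 (attained at k = 1)
  C[2][0] = min over k of (A[2][0] + B[0][0] = 4 + 10 = 14, A[2][1] + B[1][0] = 1 + 9 = 10, A[2][2] + B[2][0] = 10 + 5 = 15) = 10 (attained at k = 1)
  C[2][1] = min over k of (A[2][0] + B[0][1] = 4 + 4 = 8, A[2][1] + B[1][1] = 1 + 9 = 10, A[2][2] + B[2][1] = 10 + 0 = 10) = 8 (attained at k = 0)
  C[2][2] = min over k of (A[2][0] + B[0][2] = 4 + -4 = 0, A[2][1] + B[1][2] = 1 + -1 = 0, A[2][2] + B[2][2] = 10 + 7 = 17) = 0 (attained at k = 0)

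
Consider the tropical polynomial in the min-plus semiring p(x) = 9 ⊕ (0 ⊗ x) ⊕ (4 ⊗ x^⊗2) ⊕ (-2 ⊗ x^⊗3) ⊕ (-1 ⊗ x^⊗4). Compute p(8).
p(8) = 8

A tropical monomial a ⊗ x^⊗i evaluates to a + i · x. Evaluating each term at x = 8:
  Term 0 contributes 9 + 0 · 8 = 9
  Term 1 contributes 0 + 1 · 8 = 8
  Term 2 contributes 4 + 2 · 8 = 20
  Term 3 contributes -2 + 3 · 8 = 22
  Term 4 contributes -1 + 4 · 8 = 31
p(8) = ⊕ of these = min[9, 8, 20, 22, 31] = 8.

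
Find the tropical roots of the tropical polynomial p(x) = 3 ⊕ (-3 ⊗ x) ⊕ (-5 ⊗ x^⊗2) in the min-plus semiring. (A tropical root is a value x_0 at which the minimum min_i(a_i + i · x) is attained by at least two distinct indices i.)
Roots: {2, 6}

Each tropical root is a break point of the lower envelope of the lines y = a_i + i · x (there are 3 lines, with slopes 0, 1, ..., 2). Only the lines that attain the minimum somewhere contribute to roots; other lines are dominated. Here the surviving (envelope) indices are i = 2, i = 1, i = 0.
Intersections between consecutive envelope lines give the roots: for adjacent envelope indices i < j the intersection is x = (a_i − a_j) / (j − i). Reading off the sorted break points: {2, 6}.
Verification: at each break x_0, at least two indices attain the minimum of min_i(a_i + i · x_0).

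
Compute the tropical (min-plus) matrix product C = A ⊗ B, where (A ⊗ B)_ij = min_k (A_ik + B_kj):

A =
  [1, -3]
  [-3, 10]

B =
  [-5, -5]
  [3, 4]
A ⊗ B =
  [-4, -4]
  [-8, -8]

Apply the min-plus product entry-by-entry:
  C[0][0] = min over k of (A[0][0] + B[0][0] = 1 + -5 = -4, A[0][1] + B[1][0] = -3 + 3 = 0) = -4 (attained at k = 0)
  C[0][1] = min over k of (A[0][0] + B[0][1] = 1 + -5 = -4, A[0][1] + B[1][1] = -3 + 4 = 1) = -4 (attained at k = 0)
  C[1][0] = min over k of (A[1][0] + B[0][0] = -3 + -5 = -8, A[1][1] + B[1][0] = 10 + 3 = 13) = -8 (attained at k = 0)
  C[1][1] = min over k of (A[1][0] + B[0][1] = -3 + -5 = -8, A[1][1] + B[1][1] = 10 + 4 = 14) = -8 (attained at k = 0)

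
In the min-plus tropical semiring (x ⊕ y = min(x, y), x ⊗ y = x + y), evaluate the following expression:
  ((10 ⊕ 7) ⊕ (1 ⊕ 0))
((10 ⊕ 7) ⊕ (1 ⊕ 0)) = 0

Expand innermost to outermost. Recall ⊕ takes the minimum of its arguments and ⊗ takes their sum. Working out the expression ((10 ⊕ 7) ⊕ (1 ⊕ 0)) gives 0.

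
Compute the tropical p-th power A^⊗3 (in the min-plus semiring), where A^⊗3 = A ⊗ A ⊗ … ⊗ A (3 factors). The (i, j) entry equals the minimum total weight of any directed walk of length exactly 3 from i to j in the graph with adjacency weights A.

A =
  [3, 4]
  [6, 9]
A^⊗3 =
  [9, 10]
  [12, 13]

Each entry (A^⊗3)_ij equals the minimum over all length-3 walks i = v_0 → v_1 → … → v_3 = j of Σ_t A[v_t][v_{t+1}]. For example, for (i, j) = (0, 1) we minimise over 4 possible intermediate vertex sequences; the minimum is 10, attained along the walk 0 → 0 → 0 → 1.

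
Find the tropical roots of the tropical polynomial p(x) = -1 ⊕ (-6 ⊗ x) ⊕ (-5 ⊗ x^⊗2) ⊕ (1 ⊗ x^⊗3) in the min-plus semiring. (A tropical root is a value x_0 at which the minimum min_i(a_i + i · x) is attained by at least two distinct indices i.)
Roots: {-6, -1, 5}

Each tropical root is a break point of the lower envelope of the lines y = a_i + i · x (there are 4 lines, with slopes 0, 1, ..., 3). Only the lines that attain the minimum somewhere contribute to roots; other lines are dominated. Here the surviving (envelope) indices are i = 3, i = 2, i = 1, i = 0.
Intersections between consecutive envelope lines give the roots: for adjacent envelope indices i < j the intersection is x = (a_i − a_j) / (j − i). Reading off the sorted break points: {-6, -1, 5}.
Verification: at each break x_0, at least two indices attain the minimum of min_i(a_i + i · x_0).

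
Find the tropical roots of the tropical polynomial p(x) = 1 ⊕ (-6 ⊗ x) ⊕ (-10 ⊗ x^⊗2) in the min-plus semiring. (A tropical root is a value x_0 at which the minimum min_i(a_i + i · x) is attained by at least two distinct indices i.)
Roots: {4, 7}

Each tropical root is a break point of the lower envelope of the lines y = a_i + i · x (there are 3 lines, with slopes 0, 1, ..., 2). Only the lines that attain the minimum somewhere contribute to roots; other lines are dominated. Here the surviving (envelope) indices are i = 2, i = 1, i = 0.
Intersections between consecutive envelope lines give the roots: for adjacent envelope indices i < j the intersection is x = (a_i − a_j) / (j − i). Reading off the sorted break points: {4, 7}.
Verification: at each break x_0, at least two indices attain the minimum of min_i(a_i + i · x_0).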